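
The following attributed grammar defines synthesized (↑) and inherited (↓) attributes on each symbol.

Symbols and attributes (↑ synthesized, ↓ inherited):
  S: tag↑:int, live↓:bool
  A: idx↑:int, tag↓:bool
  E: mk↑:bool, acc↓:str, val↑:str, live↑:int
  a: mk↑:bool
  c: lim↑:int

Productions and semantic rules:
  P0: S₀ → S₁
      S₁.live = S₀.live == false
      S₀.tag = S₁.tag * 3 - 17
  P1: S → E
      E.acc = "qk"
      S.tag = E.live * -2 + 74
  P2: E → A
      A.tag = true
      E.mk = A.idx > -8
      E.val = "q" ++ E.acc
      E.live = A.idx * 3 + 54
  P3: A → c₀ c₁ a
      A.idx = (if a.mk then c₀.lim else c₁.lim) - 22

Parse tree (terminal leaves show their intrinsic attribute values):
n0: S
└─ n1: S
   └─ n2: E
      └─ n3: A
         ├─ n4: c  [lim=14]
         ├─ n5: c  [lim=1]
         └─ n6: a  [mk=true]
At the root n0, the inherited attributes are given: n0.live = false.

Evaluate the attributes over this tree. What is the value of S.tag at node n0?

25

1. n0.live = false  [given at root]
2. n1.live = true  [S₀.live == false]
3. n2.acc = "qk"  ["qk"]
4. n3.tag = true  [true]
5. n4.lim = 14  [terminal]
6. n5.lim = 1  [terminal]
7. n6.mk = true  [terminal]
8. n3.idx = -8  [(if a.mk then c₀.lim else c₁.lim) - 22]
9. n2.mk = false  [A.idx > -8]
10. n2.val = "qqk"  ["q" ++ E.acc]
11. n2.live = 30  [A.idx * 3 + 54]
12. n1.tag = 14  [E.live * -2 + 74]
13. n0.tag = 25  [S₁.tag * 3 - 17]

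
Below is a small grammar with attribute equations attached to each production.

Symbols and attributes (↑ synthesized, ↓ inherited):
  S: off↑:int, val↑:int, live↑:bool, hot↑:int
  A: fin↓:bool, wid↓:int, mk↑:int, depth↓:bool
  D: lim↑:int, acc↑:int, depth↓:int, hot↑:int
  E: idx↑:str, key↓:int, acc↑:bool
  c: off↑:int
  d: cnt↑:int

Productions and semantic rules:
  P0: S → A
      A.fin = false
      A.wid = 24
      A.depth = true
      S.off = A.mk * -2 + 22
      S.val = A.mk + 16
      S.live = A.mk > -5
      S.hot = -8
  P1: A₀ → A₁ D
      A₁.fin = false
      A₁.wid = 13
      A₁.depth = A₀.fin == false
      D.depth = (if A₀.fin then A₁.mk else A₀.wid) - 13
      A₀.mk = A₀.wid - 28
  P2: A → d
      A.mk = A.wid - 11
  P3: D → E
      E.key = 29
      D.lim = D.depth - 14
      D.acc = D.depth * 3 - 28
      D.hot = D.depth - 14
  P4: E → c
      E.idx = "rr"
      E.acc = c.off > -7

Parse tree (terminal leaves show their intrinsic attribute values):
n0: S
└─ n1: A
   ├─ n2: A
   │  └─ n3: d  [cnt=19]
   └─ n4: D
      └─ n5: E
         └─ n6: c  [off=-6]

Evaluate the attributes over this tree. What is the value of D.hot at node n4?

-3

1. n1.fin = false  [false]
2. n1.wid = 24  [24]
3. n1.depth = true  [true]
4. n2.fin = false  [false]
5. n2.wid = 13  [13]
6. n2.depth = true  [A₀.fin == false]
7. n3.cnt = 19  [terminal]
8. n2.mk = 2  [A.wid - 11]
9. n4.depth = 11  [(if A₀.fin then A₁.mk else A₀.wid) - 13]
10. n5.key = 29  [29]
11. n6.off = -6  [terminal]
12. n5.idx = "rr"  ["rr"]
13. n5.acc = true  [c.off > -7]
14. n4.lim = -3  [D.depth - 14]
15. n4.acc = 5  [D.depth * 3 - 28]
16. n4.hot = -3  [D.depth - 14]
17. n1.mk = -4  [A₀.wid - 28]
18. n0.off = 30  [A.mk * -2 + 22]
19. n0.val = 12  [A.mk + 16]
20. n0.live = true  [A.mk > -5]
21. n0.hot = -8  [-8]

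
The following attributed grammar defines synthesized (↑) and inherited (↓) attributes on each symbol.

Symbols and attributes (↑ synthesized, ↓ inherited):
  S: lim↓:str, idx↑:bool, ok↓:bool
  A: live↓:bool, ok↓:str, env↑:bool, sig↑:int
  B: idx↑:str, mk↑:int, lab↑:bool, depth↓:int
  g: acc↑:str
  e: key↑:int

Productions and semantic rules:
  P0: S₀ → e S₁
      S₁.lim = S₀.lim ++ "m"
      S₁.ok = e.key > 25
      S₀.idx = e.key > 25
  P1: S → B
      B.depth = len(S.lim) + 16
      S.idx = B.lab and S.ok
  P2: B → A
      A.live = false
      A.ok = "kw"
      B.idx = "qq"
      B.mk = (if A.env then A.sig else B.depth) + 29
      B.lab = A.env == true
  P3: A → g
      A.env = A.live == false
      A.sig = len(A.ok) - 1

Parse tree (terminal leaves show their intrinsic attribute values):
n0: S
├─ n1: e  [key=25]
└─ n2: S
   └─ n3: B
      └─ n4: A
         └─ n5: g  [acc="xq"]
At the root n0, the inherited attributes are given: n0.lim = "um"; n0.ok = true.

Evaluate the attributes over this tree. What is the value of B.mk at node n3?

1. n0.lim = "um"  [given at root]
2. n0.ok = true  [given at root]
3. n1.key = 25  [terminal]
4. n2.lim = "umm"  [S₀.lim ++ "m"]
5. n2.ok = false  [e.key > 25]
6. n3.depth = 19  [len(S.lim) + 16]
7. n4.live = false  [false]
8. n4.ok = "kw"  ["kw"]
9. n5.acc = "xq"  [terminal]
10. n4.env = true  [A.live == false]
11. n4.sig = 1  [len(A.ok) - 1]
12. n3.idx = "qq"  ["qq"]
13. n3.mk = 30  [(if A.env then A.sig else B.depth) + 29]
14. n3.lab = true  [A.env == true]
15. n2.idx = false  [B.lab and S.ok]
16. n0.idx = false  [e.key > 25]

30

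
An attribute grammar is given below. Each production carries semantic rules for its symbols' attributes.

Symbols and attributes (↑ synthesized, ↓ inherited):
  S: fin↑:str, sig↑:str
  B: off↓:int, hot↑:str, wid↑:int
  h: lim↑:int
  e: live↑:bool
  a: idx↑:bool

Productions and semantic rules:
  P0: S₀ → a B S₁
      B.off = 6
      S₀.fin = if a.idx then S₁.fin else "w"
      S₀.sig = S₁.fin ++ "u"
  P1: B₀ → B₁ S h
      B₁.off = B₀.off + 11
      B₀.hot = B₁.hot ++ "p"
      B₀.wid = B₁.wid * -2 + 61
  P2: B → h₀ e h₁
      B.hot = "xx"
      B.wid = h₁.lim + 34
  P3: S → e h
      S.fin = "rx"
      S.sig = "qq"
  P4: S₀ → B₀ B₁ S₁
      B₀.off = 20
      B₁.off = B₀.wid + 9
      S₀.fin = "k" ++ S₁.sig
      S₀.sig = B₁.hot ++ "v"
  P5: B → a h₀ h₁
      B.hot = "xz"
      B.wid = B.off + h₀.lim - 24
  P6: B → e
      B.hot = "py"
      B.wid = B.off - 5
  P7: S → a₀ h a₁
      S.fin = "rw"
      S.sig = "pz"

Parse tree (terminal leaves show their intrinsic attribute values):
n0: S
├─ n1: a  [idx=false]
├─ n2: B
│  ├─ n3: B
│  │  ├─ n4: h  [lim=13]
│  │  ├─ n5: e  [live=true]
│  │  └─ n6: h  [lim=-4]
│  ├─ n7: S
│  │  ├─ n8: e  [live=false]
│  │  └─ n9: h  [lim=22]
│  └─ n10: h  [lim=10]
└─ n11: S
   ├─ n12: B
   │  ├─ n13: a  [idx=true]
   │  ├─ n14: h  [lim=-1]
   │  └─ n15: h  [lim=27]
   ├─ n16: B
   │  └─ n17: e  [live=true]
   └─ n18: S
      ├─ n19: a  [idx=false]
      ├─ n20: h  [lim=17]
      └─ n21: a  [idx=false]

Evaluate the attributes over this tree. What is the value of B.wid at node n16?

-1

1. n1.idx = false  [terminal]
2. n2.off = 6  [6]
3. n3.off = 17  [B₀.off + 11]
4. n4.lim = 13  [terminal]
5. n5.live = true  [terminal]
6. n6.lim = -4  [terminal]
7. n3.hot = "xx"  ["xx"]
8. n3.wid = 30  [h₁.lim + 34]
9. n8.live = false  [terminal]
10. n9.lim = 22  [terminal]
11. n7.fin = "rx"  ["rx"]
12. n7.sig = "qq"  ["qq"]
13. n10.lim = 10  [terminal]
14. n2.hot = "xxp"  [B₁.hot ++ "p"]
15. n2.wid = 1  [B₁.wid * -2 + 61]
16. n12.off = 20  [20]
17. n13.idx = true  [terminal]
18. n14.lim = -1  [terminal]
19. n15.lim = 27  [terminal]
20. n12.hot = "xz"  ["xz"]
21. n12.wid = -5  [B.off + h₀.lim - 24]
22. n16.off = 4  [B₀.wid + 9]
23. n17.live = true  [terminal]
24. n16.hot = "py"  ["py"]
25. n16.wid = -1  [B.off - 5]
26. n19.idx = false  [terminal]
27. n20.lim = 17  [terminal]
28. n21.idx = false  [terminal]
29. n18.fin = "rw"  ["rw"]
30. n18.sig = "pz"  ["pz"]
31. n11.fin = "kpz"  ["k" ++ S₁.sig]
32. n11.sig = "pyv"  [B₁.hot ++ "v"]
33. n0.fin = "w"  [if a.idx then S₁.fin else "w"]
34. n0.sig = "kpzu"  [S₁.fin ++ "u"]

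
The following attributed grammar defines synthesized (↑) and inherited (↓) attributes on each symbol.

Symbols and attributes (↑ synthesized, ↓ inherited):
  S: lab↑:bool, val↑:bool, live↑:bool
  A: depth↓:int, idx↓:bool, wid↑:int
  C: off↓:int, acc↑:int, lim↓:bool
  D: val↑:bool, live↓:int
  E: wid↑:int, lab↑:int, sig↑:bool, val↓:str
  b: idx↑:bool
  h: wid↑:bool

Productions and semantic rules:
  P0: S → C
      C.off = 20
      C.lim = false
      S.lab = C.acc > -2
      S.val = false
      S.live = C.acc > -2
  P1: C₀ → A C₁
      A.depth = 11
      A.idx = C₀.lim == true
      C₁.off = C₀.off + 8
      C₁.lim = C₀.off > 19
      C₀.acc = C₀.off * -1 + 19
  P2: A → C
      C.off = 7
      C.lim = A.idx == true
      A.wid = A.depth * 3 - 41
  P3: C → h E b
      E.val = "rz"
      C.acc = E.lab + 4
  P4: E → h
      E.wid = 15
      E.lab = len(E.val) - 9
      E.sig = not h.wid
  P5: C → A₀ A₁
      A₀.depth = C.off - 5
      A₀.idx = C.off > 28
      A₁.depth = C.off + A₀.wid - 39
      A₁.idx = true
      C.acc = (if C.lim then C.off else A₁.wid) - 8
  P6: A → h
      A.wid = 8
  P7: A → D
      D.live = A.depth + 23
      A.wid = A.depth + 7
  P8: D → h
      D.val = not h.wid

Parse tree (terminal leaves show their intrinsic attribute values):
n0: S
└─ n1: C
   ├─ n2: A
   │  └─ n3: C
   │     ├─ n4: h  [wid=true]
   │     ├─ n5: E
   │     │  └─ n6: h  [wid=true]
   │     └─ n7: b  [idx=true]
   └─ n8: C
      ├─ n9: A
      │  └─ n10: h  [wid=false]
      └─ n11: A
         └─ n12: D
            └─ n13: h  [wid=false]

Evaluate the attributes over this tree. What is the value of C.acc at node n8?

1. n1.off = 20  [20]
2. n1.lim = false  [false]
3. n2.depth = 11  [11]
4. n2.idx = false  [C₀.lim == true]
5. n3.off = 7  [7]
6. n3.lim = false  [A.idx == true]
7. n4.wid = true  [terminal]
8. n5.val = "rz"  ["rz"]
9. n6.wid = true  [terminal]
10. n5.wid = 15  [15]
11. n5.lab = -7  [len(E.val) - 9]
12. n5.sig = false  [not h.wid]
13. n7.idx = true  [terminal]
14. n3.acc = -3  [E.lab + 4]
15. n2.wid = -8  [A.depth * 3 - 41]
16. n8.off = 28  [C₀.off + 8]
17. n8.lim = true  [C₀.off > 19]
18. n9.depth = 23  [C.off - 5]
19. n9.idx = false  [C.off > 28]
20. n10.wid = false  [terminal]
21. n9.wid = 8  [8]
22. n11.depth = -3  [C.off + A₀.wid - 39]
23. n11.idx = true  [true]
24. n12.live = 20  [A.depth + 23]
25. n13.wid = false  [terminal]
26. n12.val = true  [not h.wid]
27. n11.wid = 4  [A.depth + 7]
28. n8.acc = 20  [(if C.lim then C.off else A₁.wid) - 8]
29. n1.acc = -1  [C₀.off * -1 + 19]
30. n0.lab = true  [C.acc > -2]
31. n0.val = false  [false]
32. n0.live = true  [C.acc > -2]

20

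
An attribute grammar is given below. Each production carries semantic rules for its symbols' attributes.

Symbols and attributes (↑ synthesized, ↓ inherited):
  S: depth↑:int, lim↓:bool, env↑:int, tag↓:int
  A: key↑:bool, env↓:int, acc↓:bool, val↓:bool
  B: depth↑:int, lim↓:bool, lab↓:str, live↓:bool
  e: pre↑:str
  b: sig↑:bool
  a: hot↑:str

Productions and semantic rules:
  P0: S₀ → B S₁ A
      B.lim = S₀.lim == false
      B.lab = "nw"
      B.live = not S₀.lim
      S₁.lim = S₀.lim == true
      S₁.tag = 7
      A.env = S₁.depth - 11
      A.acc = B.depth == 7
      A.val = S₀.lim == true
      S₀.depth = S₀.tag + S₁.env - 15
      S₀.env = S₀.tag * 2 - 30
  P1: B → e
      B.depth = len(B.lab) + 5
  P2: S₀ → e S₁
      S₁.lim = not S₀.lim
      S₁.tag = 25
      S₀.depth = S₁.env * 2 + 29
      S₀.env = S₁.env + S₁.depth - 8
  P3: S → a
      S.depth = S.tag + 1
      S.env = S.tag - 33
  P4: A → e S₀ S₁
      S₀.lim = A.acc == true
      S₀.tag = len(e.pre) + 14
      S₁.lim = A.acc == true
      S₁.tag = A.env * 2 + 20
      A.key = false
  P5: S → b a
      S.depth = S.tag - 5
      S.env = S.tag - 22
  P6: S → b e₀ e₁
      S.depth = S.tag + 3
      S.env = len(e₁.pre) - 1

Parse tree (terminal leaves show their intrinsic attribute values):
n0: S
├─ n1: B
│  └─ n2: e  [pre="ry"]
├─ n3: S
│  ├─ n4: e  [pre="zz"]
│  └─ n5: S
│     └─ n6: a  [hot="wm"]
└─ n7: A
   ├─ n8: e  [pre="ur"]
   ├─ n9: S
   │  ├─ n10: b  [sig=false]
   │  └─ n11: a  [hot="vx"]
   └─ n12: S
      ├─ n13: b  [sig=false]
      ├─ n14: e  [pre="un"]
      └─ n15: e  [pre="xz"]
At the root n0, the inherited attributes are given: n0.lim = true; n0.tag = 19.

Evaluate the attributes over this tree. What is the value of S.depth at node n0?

1. n0.lim = true  [given at root]
2. n0.tag = 19  [given at root]
3. n1.lim = false  [S₀.lim == false]
4. n1.lab = "nw"  ["nw"]
5. n1.live = false  [not S₀.lim]
6. n2.pre = "ry"  [terminal]
7. n1.depth = 7  [len(B.lab) + 5]
8. n3.lim = true  [S₀.lim == true]
9. n3.tag = 7  [7]
10. n4.pre = "zz"  [terminal]
11. n5.lim = false  [not S₀.lim]
12. n5.tag = 25  [25]
13. n6.hot = "wm"  [terminal]
14. n5.depth = 26  [S.tag + 1]
15. n5.env = -8  [S.tag - 33]
16. n3.depth = 13  [S₁.env * 2 + 29]
17. n3.env = 10  [S₁.env + S₁.depth - 8]
18. n7.env = 2  [S₁.depth - 11]
19. n7.acc = true  [B.depth == 7]
20. n7.val = true  [S₀.lim == true]
21. n8.pre = "ur"  [terminal]
22. n9.lim = true  [A.acc == true]
23. n9.tag = 16  [len(e.pre) + 14]
24. n10.sig = false  [terminal]
25. n11.hot = "vx"  [terminal]
26. n9.depth = 11  [S.tag - 5]
27. n9.env = -6  [S.tag - 22]
28. n12.lim = true  [A.acc == true]
29. n12.tag = 24  [A.env * 2 + 20]
30. n13.sig = false  [terminal]
31. n14.pre = "un"  [terminal]
32. n15.pre = "xz"  [terminal]
33. n12.depth = 27  [S.tag + 3]
34. n12.env = 1  [len(e₁.pre) - 1]
35. n7.key = false  [false]
36. n0.depth = 14  [S₀.tag + S₁.env - 15]
37. n0.env = 8  [S₀.tag * 2 - 30]

14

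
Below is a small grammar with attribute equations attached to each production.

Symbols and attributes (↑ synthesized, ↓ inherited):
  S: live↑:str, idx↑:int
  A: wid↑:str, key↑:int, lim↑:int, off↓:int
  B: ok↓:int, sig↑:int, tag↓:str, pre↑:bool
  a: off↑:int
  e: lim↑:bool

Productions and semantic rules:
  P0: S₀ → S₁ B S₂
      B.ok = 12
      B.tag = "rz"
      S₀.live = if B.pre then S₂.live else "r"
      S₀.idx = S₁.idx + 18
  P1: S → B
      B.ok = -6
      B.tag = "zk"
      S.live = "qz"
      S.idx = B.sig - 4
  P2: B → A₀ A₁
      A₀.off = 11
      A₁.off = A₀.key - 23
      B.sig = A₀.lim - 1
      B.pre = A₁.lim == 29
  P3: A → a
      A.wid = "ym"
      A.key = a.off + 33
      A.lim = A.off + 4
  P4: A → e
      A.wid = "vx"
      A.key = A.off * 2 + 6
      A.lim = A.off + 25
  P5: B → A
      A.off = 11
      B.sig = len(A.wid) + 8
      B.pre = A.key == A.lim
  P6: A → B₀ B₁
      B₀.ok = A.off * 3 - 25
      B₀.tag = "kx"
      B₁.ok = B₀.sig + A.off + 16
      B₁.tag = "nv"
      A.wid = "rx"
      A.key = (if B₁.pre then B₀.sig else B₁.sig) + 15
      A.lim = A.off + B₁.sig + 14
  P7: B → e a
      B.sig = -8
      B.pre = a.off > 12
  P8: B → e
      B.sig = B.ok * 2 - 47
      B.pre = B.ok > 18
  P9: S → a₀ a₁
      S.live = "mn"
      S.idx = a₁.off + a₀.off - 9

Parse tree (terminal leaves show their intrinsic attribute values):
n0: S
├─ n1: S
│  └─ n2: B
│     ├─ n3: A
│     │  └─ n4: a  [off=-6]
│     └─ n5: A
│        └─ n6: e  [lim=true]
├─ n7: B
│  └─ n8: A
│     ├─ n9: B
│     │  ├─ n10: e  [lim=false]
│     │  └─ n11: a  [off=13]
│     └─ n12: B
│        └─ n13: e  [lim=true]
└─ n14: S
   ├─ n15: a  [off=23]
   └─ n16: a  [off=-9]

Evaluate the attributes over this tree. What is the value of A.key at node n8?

1. n2.ok = -6  [-6]
2. n2.tag = "zk"  ["zk"]
3. n3.off = 11  [11]
4. n4.off = -6  [terminal]
5. n3.wid = "ym"  ["ym"]
6. n3.key = 27  [a.off + 33]
7. n3.lim = 15  [A.off + 4]
8. n5.off = 4  [A₀.key - 23]
9. n6.lim = true  [terminal]
10. n5.wid = "vx"  ["vx"]
11. n5.key = 14  [A.off * 2 + 6]
12. n5.lim = 29  [A.off + 25]
13. n2.sig = 14  [A₀.lim - 1]
14. n2.pre = true  [A₁.lim == 29]
15. n1.live = "qz"  ["qz"]
16. n1.idx = 10  [B.sig - 4]
17. n7.ok = 12  [12]
18. n7.tag = "rz"  ["rz"]
19. n8.off = 11  [11]
20. n9.ok = 8  [A.off * 3 - 25]
21. n9.tag = "kx"  ["kx"]
22. n10.lim = false  [terminal]
23. n11.off = 13  [terminal]
24. n9.sig = -8  [-8]
25. n9.pre = true  [a.off > 12]
26. n12.ok = 19  [B₀.sig + A.off + 16]
27. n12.tag = "nv"  ["nv"]
28. n13.lim = true  [terminal]
29. n12.sig = -9  [B.ok * 2 - 47]
30. n12.pre = true  [B.ok > 18]
31. n8.wid = "rx"  ["rx"]
32. n8.key = 7  [(if B₁.pre then B₀.sig else B₁.sig) + 15]
33. n8.lim = 16  [A.off + B₁.sig + 14]
34. n7.sig = 10  [len(A.wid) + 8]
35. n7.pre = false  [A.key == A.lim]
36. n15.off = 23  [terminal]
37. n16.off = -9  [terminal]
38. n14.live = "mn"  ["mn"]
39. n14.idx = 5  [a₁.off + a₀.off - 9]
40. n0.live = "r"  [if B.pre then S₂.live else "r"]
41. n0.idx = 28  [S₁.idx + 18]

7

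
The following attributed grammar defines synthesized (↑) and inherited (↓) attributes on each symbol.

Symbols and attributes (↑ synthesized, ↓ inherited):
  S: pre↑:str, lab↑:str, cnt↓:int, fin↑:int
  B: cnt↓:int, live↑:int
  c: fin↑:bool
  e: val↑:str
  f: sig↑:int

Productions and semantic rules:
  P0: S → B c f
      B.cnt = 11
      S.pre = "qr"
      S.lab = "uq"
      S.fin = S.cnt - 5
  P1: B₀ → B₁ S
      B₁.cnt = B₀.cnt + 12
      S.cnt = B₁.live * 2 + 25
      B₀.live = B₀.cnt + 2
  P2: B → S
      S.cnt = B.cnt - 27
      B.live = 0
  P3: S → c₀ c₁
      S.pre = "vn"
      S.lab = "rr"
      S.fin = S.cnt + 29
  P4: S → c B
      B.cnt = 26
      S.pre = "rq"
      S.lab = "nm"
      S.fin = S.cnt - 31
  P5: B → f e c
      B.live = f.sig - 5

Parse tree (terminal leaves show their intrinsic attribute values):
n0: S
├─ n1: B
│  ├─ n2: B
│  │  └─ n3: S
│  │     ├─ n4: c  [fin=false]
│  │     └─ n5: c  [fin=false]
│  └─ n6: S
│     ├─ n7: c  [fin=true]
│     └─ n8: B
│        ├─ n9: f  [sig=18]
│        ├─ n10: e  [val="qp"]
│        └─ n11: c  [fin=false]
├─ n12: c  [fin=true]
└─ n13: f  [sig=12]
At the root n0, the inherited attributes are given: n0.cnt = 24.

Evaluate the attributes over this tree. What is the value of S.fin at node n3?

25

1. n0.cnt = 24  [given at root]
2. n1.cnt = 11  [11]
3. n2.cnt = 23  [B₀.cnt + 12]
4. n3.cnt = -4  [B.cnt - 27]
5. n4.fin = false  [terminal]
6. n5.fin = false  [terminal]
7. n3.pre = "vn"  ["vn"]
8. n3.lab = "rr"  ["rr"]
9. n3.fin = 25  [S.cnt + 29]
10. n2.live = 0  [0]
11. n6.cnt = 25  [B₁.live * 2 + 25]
12. n7.fin = true  [terminal]
13. n8.cnt = 26  [26]
14. n9.sig = 18  [terminal]
15. n10.val = "qp"  [terminal]
16. n11.fin = false  [terminal]
17. n8.live = 13  [f.sig - 5]
18. n6.pre = "rq"  ["rq"]
19. n6.lab = "nm"  ["nm"]
20. n6.fin = -6  [S.cnt - 31]
21. n1.live = 13  [B₀.cnt + 2]
22. n12.fin = true  [terminal]
23. n13.sig = 12  [terminal]
24. n0.pre = "qr"  ["qr"]
25. n0.lab = "uq"  ["uq"]
26. n0.fin = 19  [S.cnt - 5]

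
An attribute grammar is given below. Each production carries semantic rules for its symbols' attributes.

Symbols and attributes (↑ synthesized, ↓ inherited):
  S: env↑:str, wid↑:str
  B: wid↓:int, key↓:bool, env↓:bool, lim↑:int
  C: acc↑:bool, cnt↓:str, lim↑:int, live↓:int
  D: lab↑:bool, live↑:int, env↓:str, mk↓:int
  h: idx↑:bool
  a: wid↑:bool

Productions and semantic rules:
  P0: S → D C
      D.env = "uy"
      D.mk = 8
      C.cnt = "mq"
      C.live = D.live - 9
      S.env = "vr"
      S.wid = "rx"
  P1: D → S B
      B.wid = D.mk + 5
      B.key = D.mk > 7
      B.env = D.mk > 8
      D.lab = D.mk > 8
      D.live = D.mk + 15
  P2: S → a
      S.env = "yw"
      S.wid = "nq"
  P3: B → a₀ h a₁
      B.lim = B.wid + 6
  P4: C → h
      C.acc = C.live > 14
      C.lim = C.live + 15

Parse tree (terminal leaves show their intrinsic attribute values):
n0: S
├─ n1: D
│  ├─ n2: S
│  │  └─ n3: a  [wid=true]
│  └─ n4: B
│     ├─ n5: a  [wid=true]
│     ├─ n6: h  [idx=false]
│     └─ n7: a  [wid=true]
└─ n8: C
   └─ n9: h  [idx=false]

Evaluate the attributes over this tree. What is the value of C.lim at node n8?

1. n1.env = "uy"  ["uy"]
2. n1.mk = 8  [8]
3. n3.wid = true  [terminal]
4. n2.env = "yw"  ["yw"]
5. n2.wid = "nq"  ["nq"]
6. n4.wid = 13  [D.mk + 5]
7. n4.key = true  [D.mk > 7]
8. n4.env = false  [D.mk > 8]
9. n5.wid = true  [terminal]
10. n6.idx = false  [terminal]
11. n7.wid = true  [terminal]
12. n4.lim = 19  [B.wid + 6]
13. n1.lab = false  [D.mk > 8]
14. n1.live = 23  [D.mk + 15]
15. n8.cnt = "mq"  ["mq"]
16. n8.live = 14  [D.live - 9]
17. n9.idx = false  [terminal]
18. n8.acc = false  [C.live > 14]
19. n8.lim = 29  [C.live + 15]
20. n0.env = "vr"  ["vr"]
21. n0.wid = "rx"  ["rx"]

29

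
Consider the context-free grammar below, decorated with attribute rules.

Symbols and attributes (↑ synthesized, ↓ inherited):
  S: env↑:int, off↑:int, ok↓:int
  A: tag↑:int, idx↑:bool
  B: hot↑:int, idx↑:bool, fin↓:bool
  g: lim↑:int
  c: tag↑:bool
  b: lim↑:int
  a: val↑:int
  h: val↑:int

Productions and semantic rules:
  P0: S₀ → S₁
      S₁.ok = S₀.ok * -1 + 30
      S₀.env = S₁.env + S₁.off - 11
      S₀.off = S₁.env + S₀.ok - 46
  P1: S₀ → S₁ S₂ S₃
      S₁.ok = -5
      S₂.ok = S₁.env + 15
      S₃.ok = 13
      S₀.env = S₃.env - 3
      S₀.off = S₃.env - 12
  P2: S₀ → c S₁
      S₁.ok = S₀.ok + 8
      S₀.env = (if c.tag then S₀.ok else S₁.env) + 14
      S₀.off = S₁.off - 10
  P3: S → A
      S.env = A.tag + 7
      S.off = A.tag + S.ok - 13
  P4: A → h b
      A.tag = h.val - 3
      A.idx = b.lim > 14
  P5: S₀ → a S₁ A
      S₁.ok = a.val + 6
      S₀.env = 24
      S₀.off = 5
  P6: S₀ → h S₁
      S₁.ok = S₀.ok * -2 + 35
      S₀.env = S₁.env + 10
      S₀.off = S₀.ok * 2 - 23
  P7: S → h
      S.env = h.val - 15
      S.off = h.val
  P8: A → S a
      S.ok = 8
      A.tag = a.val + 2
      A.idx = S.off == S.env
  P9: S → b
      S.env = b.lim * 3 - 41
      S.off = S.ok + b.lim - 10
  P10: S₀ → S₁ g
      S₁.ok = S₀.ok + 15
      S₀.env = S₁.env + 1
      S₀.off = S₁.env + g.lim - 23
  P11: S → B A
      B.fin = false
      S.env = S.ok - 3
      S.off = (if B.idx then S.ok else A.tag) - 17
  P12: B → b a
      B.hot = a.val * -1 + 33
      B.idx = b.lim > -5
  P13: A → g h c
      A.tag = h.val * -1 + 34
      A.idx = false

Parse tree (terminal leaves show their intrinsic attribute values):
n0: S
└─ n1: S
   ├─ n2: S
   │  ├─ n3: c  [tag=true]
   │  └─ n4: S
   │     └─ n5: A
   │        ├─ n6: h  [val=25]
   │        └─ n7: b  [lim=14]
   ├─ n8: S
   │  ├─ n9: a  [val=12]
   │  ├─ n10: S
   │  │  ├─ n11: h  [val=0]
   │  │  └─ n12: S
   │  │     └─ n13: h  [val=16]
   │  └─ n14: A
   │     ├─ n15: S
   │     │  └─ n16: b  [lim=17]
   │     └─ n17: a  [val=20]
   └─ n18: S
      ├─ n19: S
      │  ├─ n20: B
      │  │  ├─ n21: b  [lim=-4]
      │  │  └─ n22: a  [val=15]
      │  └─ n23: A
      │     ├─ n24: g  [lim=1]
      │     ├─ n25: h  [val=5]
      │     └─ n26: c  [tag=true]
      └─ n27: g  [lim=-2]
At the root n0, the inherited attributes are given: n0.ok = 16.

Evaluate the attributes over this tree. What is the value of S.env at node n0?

26

1. n0.ok = 16  [given at root]
2. n1.ok = 14  [S₀.ok * -1 + 30]
3. n2.ok = -5  [-5]
4. n3.tag = true  [terminal]
5. n4.ok = 3  [S₀.ok + 8]
6. n6.val = 25  [terminal]
7. n7.lim = 14  [terminal]
8. n5.tag = 22  [h.val - 3]
9. n5.idx = false  [b.lim > 14]
10. n4.env = 29  [A.tag + 7]
11. n4.off = 12  [A.tag + S.ok - 13]
12. n2.env = 9  [(if c.tag then S₀.ok else S₁.env) + 14]
13. n2.off = 2  [S₁.off - 10]
14. n8.ok = 24  [S₁.env + 15]
15. n9.val = 12  [terminal]
16. n10.ok = 18  [a.val + 6]
17. n11.val = 0  [terminal]
18. n12.ok = -1  [S₀.ok * -2 + 35]
19. n13.val = 16  [terminal]
20. n12.env = 1  [h.val - 15]
21. n12.off = 16  [h.val]
22. n10.env = 11  [S₁.env + 10]
23. n10.off = 13  [S₀.ok * 2 - 23]
24. n15.ok = 8  [8]
25. n16.lim = 17  [terminal]
26. n15.env = 10  [b.lim * 3 - 41]
27. n15.off = 15  [S.ok + b.lim - 10]
28. n17.val = 20  [terminal]
29. n14.tag = 22  [a.val + 2]
30. n14.idx = false  [S.off == S.env]
31. n8.env = 24  [24]
32. n8.off = 5  [5]
33. n18.ok = 13  [13]
34. n19.ok = 28  [S₀.ok + 15]
35. n20.fin = false  [false]
36. n21.lim = -4  [terminal]
37. n22.val = 15  [terminal]
38. n20.hot = 18  [a.val * -1 + 33]
39. n20.idx = true  [b.lim > -5]
40. n24.lim = 1  [terminal]
41. n25.val = 5  [terminal]
42. n26.tag = true  [terminal]
43. n23.tag = 29  [h.val * -1 + 34]
44. n23.idx = false  [false]
45. n19.env = 25  [S.ok - 3]
46. n19.off = 11  [(if B.idx then S.ok else A.tag) - 17]
47. n27.lim = -2  [terminal]
48. n18.env = 26  [S₁.env + 1]
49. n18.off = 0  [S₁.env + g.lim - 23]
50. n1.env = 23  [S₃.env - 3]
51. n1.off = 14  [S₃.env - 12]
52. n0.env = 26  [S₁.env + S₁.off - 11]
53. n0.off = -7  [S₁.env + S₀.ok - 46]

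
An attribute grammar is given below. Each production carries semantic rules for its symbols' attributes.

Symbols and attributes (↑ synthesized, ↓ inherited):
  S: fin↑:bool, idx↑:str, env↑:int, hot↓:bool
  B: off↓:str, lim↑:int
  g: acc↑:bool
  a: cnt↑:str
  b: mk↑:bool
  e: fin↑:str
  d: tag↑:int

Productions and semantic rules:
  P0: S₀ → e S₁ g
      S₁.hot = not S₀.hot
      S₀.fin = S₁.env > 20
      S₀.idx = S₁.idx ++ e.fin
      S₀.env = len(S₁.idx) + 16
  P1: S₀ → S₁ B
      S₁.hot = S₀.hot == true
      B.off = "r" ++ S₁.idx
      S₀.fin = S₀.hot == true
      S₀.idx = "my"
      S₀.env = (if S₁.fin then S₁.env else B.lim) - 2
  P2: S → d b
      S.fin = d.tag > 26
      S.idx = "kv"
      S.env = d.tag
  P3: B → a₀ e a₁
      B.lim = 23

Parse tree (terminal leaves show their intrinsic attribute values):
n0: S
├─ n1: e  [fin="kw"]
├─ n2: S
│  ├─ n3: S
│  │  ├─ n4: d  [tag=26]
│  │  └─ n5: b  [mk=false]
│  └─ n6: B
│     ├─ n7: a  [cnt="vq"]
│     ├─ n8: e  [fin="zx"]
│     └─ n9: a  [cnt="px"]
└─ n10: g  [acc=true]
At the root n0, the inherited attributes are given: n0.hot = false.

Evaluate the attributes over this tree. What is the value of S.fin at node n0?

1. n0.hot = false  [given at root]
2. n1.fin = "kw"  [terminal]
3. n2.hot = true  [not S₀.hot]
4. n3.hot = true  [S₀.hot == true]
5. n4.tag = 26  [terminal]
6. n5.mk = false  [terminal]
7. n3.fin = false  [d.tag > 26]
8. n3.idx = "kv"  ["kv"]
9. n3.env = 26  [d.tag]
10. n6.off = "rkv"  ["r" ++ S₁.idx]
11. n7.cnt = "vq"  [terminal]
12. n8.fin = "zx"  [terminal]
13. n9.cnt = "px"  [terminal]
14. n6.lim = 23  [23]
15. n2.fin = true  [S₀.hot == true]
16. n2.idx = "my"  ["my"]
17. n2.env = 21  [(if S₁.fin then S₁.env else B.lim) - 2]
18. n10.acc = true  [terminal]
19. n0.fin = true  [S₁.env > 20]
20. n0.idx = "mykw"  [S₁.idx ++ e.fin]
21. n0.env = 18  [len(S₁.idx) + 16]

true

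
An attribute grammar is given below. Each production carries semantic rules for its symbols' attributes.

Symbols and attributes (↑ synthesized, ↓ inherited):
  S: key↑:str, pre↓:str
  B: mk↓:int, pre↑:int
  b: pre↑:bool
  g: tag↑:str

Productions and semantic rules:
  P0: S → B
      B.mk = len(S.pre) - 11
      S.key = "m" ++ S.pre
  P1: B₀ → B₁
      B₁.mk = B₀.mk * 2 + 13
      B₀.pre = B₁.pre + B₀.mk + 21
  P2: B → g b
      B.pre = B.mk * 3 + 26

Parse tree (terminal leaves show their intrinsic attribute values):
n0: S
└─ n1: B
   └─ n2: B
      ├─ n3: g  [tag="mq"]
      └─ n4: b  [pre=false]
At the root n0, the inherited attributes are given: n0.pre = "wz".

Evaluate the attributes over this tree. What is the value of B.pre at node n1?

23

1. n0.pre = "wz"  [given at root]
2. n1.mk = -9  [len(S.pre) - 11]
3. n2.mk = -5  [B₀.mk * 2 + 13]
4. n3.tag = "mq"  [terminal]
5. n4.pre = false  [terminal]
6. n2.pre = 11  [B.mk * 3 + 26]
7. n1.pre = 23  [B₁.pre + B₀.mk + 21]
8. n0.key = "mwz"  ["m" ++ S.pre]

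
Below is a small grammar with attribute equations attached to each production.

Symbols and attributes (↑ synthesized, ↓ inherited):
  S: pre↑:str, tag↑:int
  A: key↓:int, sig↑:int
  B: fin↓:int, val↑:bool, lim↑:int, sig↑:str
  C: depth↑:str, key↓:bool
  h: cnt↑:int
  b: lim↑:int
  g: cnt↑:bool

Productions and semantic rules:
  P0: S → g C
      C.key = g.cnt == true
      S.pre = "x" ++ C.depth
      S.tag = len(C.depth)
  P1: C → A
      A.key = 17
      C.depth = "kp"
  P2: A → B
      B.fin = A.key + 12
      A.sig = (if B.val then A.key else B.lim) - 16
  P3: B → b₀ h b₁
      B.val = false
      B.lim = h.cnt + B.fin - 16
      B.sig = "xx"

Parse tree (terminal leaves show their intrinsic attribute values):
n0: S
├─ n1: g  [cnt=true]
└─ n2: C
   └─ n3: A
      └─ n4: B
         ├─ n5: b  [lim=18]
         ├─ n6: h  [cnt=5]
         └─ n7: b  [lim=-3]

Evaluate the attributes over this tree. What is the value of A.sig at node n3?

2

1. n1.cnt = true  [terminal]
2. n2.key = true  [g.cnt == true]
3. n3.key = 17  [17]
4. n4.fin = 29  [A.key + 12]
5. n5.lim = 18  [terminal]
6. n6.cnt = 5  [terminal]
7. n7.lim = -3  [terminal]
8. n4.val = false  [false]
9. n4.lim = 18  [h.cnt + B.fin - 16]
10. n4.sig = "xx"  ["xx"]
11. n3.sig = 2  [(if B.val then A.key else B.lim) - 16]
12. n2.depth = "kp"  ["kp"]
13. n0.pre = "xkp"  ["x" ++ C.depth]
14. n0.tag = 2  [len(C.depth)]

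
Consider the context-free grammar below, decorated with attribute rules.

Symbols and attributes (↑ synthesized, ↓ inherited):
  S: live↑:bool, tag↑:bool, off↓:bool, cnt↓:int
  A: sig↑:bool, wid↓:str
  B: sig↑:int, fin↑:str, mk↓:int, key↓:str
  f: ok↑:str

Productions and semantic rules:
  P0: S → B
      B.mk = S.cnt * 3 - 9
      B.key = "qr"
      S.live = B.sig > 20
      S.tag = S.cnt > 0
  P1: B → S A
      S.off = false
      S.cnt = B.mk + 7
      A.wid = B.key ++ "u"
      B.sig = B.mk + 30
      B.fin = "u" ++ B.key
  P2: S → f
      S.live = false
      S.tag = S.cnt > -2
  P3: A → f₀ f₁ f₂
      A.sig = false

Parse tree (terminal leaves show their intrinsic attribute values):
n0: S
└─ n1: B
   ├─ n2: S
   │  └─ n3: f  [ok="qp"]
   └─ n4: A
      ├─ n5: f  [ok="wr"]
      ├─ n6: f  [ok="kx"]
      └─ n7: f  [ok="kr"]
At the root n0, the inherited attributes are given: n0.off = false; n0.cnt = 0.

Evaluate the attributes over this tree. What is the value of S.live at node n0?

true

1. n0.off = false  [given at root]
2. n0.cnt = 0  [given at root]
3. n1.mk = -9  [S.cnt * 3 - 9]
4. n1.key = "qr"  ["qr"]
5. n2.off = false  [false]
6. n2.cnt = -2  [B.mk + 7]
7. n3.ok = "qp"  [terminal]
8. n2.live = false  [false]
9. n2.tag = false  [S.cnt > -2]
10. n4.wid = "qru"  [B.key ++ "u"]
11. n5.ok = "wr"  [terminal]
12. n6.ok = "kx"  [terminal]
13. n7.ok = "kr"  [terminal]
14. n4.sig = false  [false]
15. n1.sig = 21  [B.mk + 30]
16. n1.fin = "uqr"  ["u" ++ B.key]
17. n0.live = true  [B.sig > 20]
18. n0.tag = false  [S.cnt > 0]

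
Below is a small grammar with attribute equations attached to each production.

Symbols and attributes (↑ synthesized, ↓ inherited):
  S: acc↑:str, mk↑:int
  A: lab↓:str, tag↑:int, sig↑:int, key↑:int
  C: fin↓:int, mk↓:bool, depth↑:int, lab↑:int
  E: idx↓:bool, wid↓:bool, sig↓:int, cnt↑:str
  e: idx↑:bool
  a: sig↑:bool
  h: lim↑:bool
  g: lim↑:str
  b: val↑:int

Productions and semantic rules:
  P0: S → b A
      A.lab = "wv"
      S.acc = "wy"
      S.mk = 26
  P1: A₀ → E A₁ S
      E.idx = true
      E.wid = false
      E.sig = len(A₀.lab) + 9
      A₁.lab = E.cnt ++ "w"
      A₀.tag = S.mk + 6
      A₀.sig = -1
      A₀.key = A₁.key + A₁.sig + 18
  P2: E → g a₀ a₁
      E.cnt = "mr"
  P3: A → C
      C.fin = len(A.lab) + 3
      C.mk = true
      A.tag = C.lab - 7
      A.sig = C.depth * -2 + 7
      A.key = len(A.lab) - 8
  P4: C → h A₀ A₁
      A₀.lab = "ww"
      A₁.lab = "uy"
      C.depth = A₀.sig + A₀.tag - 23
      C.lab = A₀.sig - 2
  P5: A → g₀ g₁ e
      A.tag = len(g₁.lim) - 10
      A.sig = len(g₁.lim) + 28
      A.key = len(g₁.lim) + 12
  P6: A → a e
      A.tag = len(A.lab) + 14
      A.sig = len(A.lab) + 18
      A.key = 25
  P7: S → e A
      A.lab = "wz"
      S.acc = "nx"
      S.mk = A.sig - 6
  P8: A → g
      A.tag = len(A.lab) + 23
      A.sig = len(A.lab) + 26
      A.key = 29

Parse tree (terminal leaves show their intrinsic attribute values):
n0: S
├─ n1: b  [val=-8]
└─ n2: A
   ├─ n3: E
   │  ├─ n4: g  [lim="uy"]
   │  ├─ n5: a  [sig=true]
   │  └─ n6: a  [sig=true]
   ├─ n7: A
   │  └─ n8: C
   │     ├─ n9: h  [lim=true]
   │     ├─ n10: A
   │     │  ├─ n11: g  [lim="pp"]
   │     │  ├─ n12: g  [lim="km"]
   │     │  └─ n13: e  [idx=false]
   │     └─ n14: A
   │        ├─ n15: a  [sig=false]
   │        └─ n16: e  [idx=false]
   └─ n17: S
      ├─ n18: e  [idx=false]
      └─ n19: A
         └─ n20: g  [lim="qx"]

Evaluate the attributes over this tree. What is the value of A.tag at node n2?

1. n1.val = -8  [terminal]
2. n2.lab = "wv"  ["wv"]
3. n3.idx = true  [true]
4. n3.wid = false  [false]
5. n3.sig = 11  [len(A₀.lab) + 9]
6. n4.lim = "uy"  [terminal]
7. n5.sig = true  [terminal]
8. n6.sig = true  [terminal]
9. n3.cnt = "mr"  ["mr"]
10. n7.lab = "mrw"  [E.cnt ++ "w"]
11. n8.fin = 6  [len(A.lab) + 3]
12. n8.mk = true  [true]
13. n9.lim = true  [terminal]
14. n10.lab = "ww"  ["ww"]
15. n11.lim = "pp"  [terminal]
16. n12.lim = "km"  [terminal]
17. n13.idx = false  [terminal]
18. n10.tag = -8  [len(g₁.lim) - 10]
19. n10.sig = 30  [len(g₁.lim) + 28]
20. n10.key = 14  [len(g₁.lim) + 12]
21. n14.lab = "uy"  ["uy"]
22. n15.sig = false  [terminal]
23. n16.idx = false  [terminal]
24. n14.tag = 16  [len(A.lab) + 14]
25. n14.sig = 20  [len(A.lab) + 18]
26. n14.key = 25  [25]
27. n8.depth = -1  [A₀.sig + A₀.tag - 23]
28. n8.lab = 28  [A₀.sig - 2]
29. n7.tag = 21  [C.lab - 7]
30. n7.sig = 9  [C.depth * -2 + 7]
31. n7.key = -5  [len(A.lab) - 8]
32. n18.idx = false  [terminal]
33. n19.lab = "wz"  ["wz"]
34. n20.lim = "qx"  [terminal]
35. n19.tag = 25  [len(A.lab) + 23]
36. n19.sig = 28  [len(A.lab) + 26]
37. n19.key = 29  [29]
38. n17.acc = "nx"  ["nx"]
39. n17.mk = 22  [A.sig - 6]
40. n2.tag = 28  [S.mk + 6]
41. n2.sig = -1  [-1]
42. n2.key = 22  [A₁.key + A₁.sig + 18]
43. n0.acc = "wy"  ["wy"]
44. n0.mk = 26  [26]

28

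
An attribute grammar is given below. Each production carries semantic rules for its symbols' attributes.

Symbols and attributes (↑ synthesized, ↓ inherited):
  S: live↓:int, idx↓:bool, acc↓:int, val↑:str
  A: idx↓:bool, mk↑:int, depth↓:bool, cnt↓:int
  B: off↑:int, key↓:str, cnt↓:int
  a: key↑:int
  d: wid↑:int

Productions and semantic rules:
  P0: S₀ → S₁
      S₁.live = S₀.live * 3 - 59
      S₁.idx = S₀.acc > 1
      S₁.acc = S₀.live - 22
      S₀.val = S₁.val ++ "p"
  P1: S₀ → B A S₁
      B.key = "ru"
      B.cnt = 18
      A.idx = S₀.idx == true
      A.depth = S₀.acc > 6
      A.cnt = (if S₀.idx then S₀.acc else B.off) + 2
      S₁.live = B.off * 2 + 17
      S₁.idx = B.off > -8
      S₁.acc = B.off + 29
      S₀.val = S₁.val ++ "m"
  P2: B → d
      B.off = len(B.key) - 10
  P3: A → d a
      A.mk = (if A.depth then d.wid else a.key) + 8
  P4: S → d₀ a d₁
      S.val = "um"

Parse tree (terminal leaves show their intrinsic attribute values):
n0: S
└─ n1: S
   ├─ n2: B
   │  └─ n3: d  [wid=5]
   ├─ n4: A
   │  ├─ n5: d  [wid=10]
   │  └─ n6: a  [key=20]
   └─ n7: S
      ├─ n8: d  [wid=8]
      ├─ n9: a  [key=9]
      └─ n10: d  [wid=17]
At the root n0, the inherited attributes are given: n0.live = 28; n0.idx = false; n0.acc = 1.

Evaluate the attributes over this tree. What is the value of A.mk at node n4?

28

1. n0.live = 28  [given at root]
2. n0.idx = false  [given at root]
3. n0.acc = 1  [given at root]
4. n1.live = 25  [S₀.live * 3 - 59]
5. n1.idx = false  [S₀.acc > 1]
6. n1.acc = 6  [S₀.live - 22]
7. n2.key = "ru"  ["ru"]
8. n2.cnt = 18  [18]
9. n3.wid = 5  [terminal]
10. n2.off = -8  [len(B.key) - 10]
11. n4.idx = false  [S₀.idx == true]
12. n4.depth = false  [S₀.acc > 6]
13. n4.cnt = -6  [(if S₀.idx then S₀.acc else B.off) + 2]
14. n5.wid = 10  [terminal]
15. n6.key = 20  [terminal]
16. n4.mk = 28  [(if A.depth then d.wid else a.key) + 8]
17. n7.live = 1  [B.off * 2 + 17]
18. n7.idx = false  [B.off > -8]
19. n7.acc = 21  [B.off + 29]
20. n8.wid = 8  [terminal]
21. n9.key = 9  [terminal]
22. n10.wid = 17  [terminal]
23. n7.val = "um"  ["um"]
24. n1.val = "umm"  [S₁.val ++ "m"]
25. n0.val = "ummp"  [S₁.val ++ "p"]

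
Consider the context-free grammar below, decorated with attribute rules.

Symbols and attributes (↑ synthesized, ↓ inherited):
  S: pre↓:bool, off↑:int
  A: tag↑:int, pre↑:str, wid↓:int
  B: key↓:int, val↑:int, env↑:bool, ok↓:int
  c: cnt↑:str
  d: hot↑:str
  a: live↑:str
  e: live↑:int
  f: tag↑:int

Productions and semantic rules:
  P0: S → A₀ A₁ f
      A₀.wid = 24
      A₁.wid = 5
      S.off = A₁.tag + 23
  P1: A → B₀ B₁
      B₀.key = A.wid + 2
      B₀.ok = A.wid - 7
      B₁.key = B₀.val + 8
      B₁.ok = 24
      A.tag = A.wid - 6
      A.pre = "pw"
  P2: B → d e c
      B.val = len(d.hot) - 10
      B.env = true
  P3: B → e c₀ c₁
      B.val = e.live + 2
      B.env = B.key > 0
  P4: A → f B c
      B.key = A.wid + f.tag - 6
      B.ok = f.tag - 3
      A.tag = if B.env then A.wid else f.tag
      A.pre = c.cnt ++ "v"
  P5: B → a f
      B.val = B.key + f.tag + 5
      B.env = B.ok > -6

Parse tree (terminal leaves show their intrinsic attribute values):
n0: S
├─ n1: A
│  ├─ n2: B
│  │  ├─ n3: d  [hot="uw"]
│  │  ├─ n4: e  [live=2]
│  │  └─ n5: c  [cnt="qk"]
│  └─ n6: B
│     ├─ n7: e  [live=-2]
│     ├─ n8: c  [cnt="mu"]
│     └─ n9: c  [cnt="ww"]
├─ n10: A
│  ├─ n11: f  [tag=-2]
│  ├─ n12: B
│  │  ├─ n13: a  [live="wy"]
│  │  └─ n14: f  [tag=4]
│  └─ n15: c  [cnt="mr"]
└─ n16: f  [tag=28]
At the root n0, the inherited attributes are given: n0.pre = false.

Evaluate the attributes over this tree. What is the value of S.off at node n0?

28

1. n0.pre = false  [given at root]
2. n1.wid = 24  [24]
3. n2.key = 26  [A.wid + 2]
4. n2.ok = 17  [A.wid - 7]
5. n3.hot = "uw"  [terminal]
6. n4.live = 2  [terminal]
7. n5.cnt = "qk"  [terminal]
8. n2.val = -8  [len(d.hot) - 10]
9. n2.env = true  [true]
10. n6.key = 0  [B₀.val + 8]
11. n6.ok = 24  [24]
12. n7.live = -2  [terminal]
13. n8.cnt = "mu"  [terminal]
14. n9.cnt = "ww"  [terminal]
15. n6.val = 0  [e.live + 2]
16. n6.env = false  [B.key > 0]
17. n1.tag = 18  [A.wid - 6]
18. n1.pre = "pw"  ["pw"]
19. n10.wid = 5  [5]
20. n11.tag = -2  [terminal]
21. n12.key = -3  [A.wid + f.tag - 6]
22. n12.ok = -5  [f.tag - 3]
23. n13.live = "wy"  [terminal]
24. n14.tag = 4  [terminal]
25. n12.val = 6  [B.key + f.tag + 5]
26. n12.env = true  [B.ok > -6]
27. n15.cnt = "mr"  [terminal]
28. n10.tag = 5  [if B.env then A.wid else f.tag]
29. n10.pre = "mrv"  [c.cnt ++ "v"]
30. n16.tag = 28  [terminal]
31. n0.off = 28  [A₁.tag + 23]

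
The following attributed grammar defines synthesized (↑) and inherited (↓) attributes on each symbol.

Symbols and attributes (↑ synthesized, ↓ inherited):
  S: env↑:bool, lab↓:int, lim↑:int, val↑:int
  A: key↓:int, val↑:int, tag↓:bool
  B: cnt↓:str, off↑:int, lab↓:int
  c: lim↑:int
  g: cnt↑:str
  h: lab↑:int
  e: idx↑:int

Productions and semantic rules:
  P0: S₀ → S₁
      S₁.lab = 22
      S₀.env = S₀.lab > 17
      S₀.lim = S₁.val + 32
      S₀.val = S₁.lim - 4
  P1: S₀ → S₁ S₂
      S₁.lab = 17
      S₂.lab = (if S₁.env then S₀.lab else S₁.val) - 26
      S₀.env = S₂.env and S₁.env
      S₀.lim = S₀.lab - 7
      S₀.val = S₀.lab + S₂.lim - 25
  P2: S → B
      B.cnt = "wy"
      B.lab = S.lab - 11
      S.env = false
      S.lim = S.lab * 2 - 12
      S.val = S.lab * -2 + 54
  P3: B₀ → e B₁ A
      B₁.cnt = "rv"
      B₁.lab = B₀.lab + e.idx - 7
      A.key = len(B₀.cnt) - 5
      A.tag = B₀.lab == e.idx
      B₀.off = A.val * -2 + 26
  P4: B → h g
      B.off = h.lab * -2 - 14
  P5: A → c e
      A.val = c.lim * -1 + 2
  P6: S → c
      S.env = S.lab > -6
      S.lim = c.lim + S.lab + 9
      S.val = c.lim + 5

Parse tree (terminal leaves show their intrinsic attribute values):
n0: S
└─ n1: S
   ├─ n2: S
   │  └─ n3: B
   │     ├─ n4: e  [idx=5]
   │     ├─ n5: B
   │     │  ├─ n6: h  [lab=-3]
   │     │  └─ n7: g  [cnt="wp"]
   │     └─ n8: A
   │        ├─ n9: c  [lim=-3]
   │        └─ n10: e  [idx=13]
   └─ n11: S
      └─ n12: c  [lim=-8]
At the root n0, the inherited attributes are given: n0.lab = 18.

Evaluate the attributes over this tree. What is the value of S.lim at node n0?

1. n0.lab = 18  [given at root]
2. n1.lab = 22  [22]
3. n2.lab = 17  [17]
4. n3.cnt = "wy"  ["wy"]
5. n3.lab = 6  [S.lab - 11]
6. n4.idx = 5  [terminal]
7. n5.cnt = "rv"  ["rv"]
8. n5.lab = 4  [B₀.lab + e.idx - 7]
9. n6.lab = -3  [terminal]
10. n7.cnt = "wp"  [terminal]
11. n5.off = -8  [h.lab * -2 - 14]
12. n8.key = -3  [len(B₀.cnt) - 5]
13. n8.tag = false  [B₀.lab == e.idx]
14. n9.lim = -3  [terminal]
15. n10.idx = 13  [terminal]
16. n8.val = 5  [c.lim * -1 + 2]
17. n3.off = 16  [A.val * -2 + 26]
18. n2.env = false  [false]
19. n2.lim = 22  [S.lab * 2 - 12]
20. n2.val = 20  [S.lab * -2 + 54]
21. n11.lab = -6  [(if S₁.env then S₀.lab else S₁.val) - 26]
22. n12.lim = -8  [terminal]
23. n11.env = false  [S.lab > -6]
24. n11.lim = -5  [c.lim + S.lab + 9]
25. n11.val = -3  [c.lim + 5]
26. n1.env = false  [S₂.env and S₁.env]
27. n1.lim = 15  [S₀.lab - 7]
28. n1.val = -8  [S₀.lab + S₂.lim - 25]
29. n0.env = true  [S₀.lab > 17]
30. n0.lim = 24  [S₁.val + 32]
31. n0.val = 11  [S₁.lim - 4]

24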